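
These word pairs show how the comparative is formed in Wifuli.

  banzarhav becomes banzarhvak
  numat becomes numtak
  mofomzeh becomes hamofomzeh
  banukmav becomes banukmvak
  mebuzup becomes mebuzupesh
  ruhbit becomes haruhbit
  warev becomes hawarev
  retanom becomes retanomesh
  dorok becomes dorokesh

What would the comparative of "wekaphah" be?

banzarhav and warev both end in -v yet inflect differently (banzarhvak, hawarev), so the final letter is not what conditions the rule; the last vowel is.
"wekaphah" has last vowel 'a'. The stems whose last vowel is 'a' (numat → numtak, banzarhav → banzarhvak, banukmav → banukmvak) delete the last vowel and add -ak.
The other patterns: stems whose last vowel is 'o' or 'u' add -esh; stems whose last vowel is 'e' or 'i' add the prefix ha-.
So wekaphah → wekaphhak.

wekaphhak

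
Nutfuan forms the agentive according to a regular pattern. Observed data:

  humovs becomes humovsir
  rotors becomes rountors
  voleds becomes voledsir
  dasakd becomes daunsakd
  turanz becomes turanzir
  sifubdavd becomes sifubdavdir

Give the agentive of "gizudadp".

rotors and humovs both end in -s yet inflect differently (rountors, humovsir), so the final letter is not what conditions the rule; the second-to-last letter is.
"gizudadp" has second-to-last letter 'd'. The one such stem in the data (voleds → voledsir) adds -ir, so the same rule applies.
So gizudadp → gizudadpir.

gizudadpir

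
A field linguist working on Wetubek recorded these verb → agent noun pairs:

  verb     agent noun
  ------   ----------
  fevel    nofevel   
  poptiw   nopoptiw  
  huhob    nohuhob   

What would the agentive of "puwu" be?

nopuwu

Every pair shown (fevel → nofevel, poptiw → nopoptiw, huhob → nohuhob) follows the same rule: add the prefix no-.
So puwu → nopuwu.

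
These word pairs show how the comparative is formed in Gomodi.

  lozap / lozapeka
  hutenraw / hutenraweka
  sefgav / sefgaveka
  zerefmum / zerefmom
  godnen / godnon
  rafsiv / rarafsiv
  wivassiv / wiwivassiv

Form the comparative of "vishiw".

sefgav and rafsiv both end in -v yet inflect differently (sefgaveka, rarafsiv), so the final letter is not what conditions the rule; the last vowel is.
"vishiw" has last vowel 'i'. The stems whose last vowel is 'i' (rafsiv → rarafsiv, wivassiv → wiwivassiv) repeat the first consonant+vowel as a prefix.
So vishiw → vivishiw.

vivishiw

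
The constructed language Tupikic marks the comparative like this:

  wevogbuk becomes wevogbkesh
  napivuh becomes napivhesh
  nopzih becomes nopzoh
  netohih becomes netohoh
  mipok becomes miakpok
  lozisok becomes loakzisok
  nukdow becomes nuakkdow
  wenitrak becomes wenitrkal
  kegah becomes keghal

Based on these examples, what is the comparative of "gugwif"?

gugwof

napivuh and nopzih both end in -h yet inflect differently (napivhesh, nopzoh), so the final letter is not what conditions the rule; the last vowel is.
"gugwif" has last vowel 'i'. The stems whose last vowel is 'i' (nopzih → nopzoh, netohih → netohoh) change the last vowel to 'o'.
The other patterns: stems whose last vowel is 'u' delete the last vowel and add -esh; stems whose last vowel is 'o' insert -ak- after the first vowel; stems whose last vowel is 'a' delete the last vowel and add -al.
So gugwif → gugwof.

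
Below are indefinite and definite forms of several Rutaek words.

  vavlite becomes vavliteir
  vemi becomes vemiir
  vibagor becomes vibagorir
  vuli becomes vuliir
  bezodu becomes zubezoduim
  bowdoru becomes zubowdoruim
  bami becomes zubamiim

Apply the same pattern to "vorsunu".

vorsunuir

vemi and bami both end in -i yet inflect differently (vemiir, zubamiim), so the final letter is not what conditions the rule; the first letter is.
"vorsunu" begins with v-. The stems beginning with v- (vavlite → vavliteir, vemi → vemiir, vibagor → vibagorir) add -ir.
So vorsunu → vorsunuir.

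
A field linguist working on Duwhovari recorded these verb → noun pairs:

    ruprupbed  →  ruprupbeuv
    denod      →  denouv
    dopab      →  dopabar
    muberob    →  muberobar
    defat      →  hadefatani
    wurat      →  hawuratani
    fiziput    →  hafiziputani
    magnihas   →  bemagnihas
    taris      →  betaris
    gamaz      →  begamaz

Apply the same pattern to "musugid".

denod and muberob both have last vowel 'o' yet inflect differently (denouv, muberobar), so the last vowel is not what conditions the rule; the final letter is.
"musugid" ends in -d. The stems ending in -d (ruprupbed → ruprupbeuv, denod → denouv) drop the final letter and add -uv.
So musugid → musugiuv.

musugiuv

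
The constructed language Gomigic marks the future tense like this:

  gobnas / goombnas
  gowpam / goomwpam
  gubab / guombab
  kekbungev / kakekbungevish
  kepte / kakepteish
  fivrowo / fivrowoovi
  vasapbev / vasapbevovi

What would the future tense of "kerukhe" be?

kekbungev and vasapbev both end in -v yet inflect differently (kakekbungevish, vasapbevovi), so the final letter is not what conditions the rule; the first letter is.
"kerukhe" begins with k-. The stems beginning with k- (kekbungev → kakekbungevish, kepte → kakepteish) add ka- … -ish around the stem.
The other patterns: stems beginning with g- insert -om- after the first vowel; stems beginning with f- or v- add -ovi.
So kerukhe → kakerukheish.

kakerukheish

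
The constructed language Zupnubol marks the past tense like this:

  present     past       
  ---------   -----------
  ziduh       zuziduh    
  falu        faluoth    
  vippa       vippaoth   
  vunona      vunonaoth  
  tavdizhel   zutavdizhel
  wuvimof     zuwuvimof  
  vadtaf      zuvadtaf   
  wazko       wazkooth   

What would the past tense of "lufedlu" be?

lufedluoth

vadtaf and vippa both have last vowel 'a' yet inflect differently (zuvadtaf, vippaoth), so the last vowel is not what conditions the rule; whether the stem ends in a vowel or a consonant is.
"lufedlu" ends in a vowel. The stems ending in a vowel (vippa → vippaoth, wazko → wazkooth, vunona → vunonaoth) add -oth.
So lufedlu → lufedluoth.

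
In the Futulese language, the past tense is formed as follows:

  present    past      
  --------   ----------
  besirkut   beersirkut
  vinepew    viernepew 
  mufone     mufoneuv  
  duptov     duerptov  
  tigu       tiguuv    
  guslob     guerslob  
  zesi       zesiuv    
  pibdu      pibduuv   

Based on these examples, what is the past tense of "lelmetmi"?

lelmetmiuv

vinepew and mufone both have last vowel 'e' yet inflect differently (viernepew, mufoneuv), so the last vowel is not what conditions the rule; whether the stem ends in a vowel or a consonant is.
"lelmetmi" ends in a vowel. The stems ending in a vowel (mufone → mufoneuv, zesi → zesiuv, tigu → tiguuv) add -uv.
So lelmetmi → lelmetmiuv.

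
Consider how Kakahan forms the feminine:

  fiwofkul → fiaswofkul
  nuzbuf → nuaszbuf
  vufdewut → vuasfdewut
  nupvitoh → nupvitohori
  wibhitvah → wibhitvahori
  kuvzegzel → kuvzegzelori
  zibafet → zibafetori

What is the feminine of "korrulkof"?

fiwofkul and kuvzegzel both end in -l yet inflect differently (fiaswofkul, kuvzegzelori), so the final letter is not what conditions the rule; the last vowel is.
"korrulkof" has last vowel 'o'. The one such stem in the data (nupvitoh → nupvitohori) adds -ori, so the same rule applies.
The other pattern: stems whose last vowel is 'u' insert -as- after the first vowel.
So korrulkof → korrulkofori.

korrulkofori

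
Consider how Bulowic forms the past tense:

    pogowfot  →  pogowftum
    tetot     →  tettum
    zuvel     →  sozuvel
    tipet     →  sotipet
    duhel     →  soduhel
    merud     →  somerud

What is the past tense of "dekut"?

sodekut

pogowfot and tipet both end in -t yet inflect differently (pogowftum, sotipet), so the final letter is not what conditions the rule; the last vowel is.
"dekut" has last vowel 'u'. The one such stem in the data (merud → somerud) adds the prefix so-, so the same rule applies.
So dekut → sodekut.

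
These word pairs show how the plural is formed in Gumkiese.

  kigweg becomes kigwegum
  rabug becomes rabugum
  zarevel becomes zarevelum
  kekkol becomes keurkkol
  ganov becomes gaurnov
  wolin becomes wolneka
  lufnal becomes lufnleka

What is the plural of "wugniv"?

zarevel and kekkol both end in -l yet inflect differently (zarevelum, keurkkol), so the final letter is not what conditions the rule; the last vowel is.
"wugniv" has last vowel 'i'. The one such stem in the data (wolin → wolneka) deletes the last vowel and adds -eka (as does lufnal), so the same rule applies.
So wugniv → wugnveka.

wugnveka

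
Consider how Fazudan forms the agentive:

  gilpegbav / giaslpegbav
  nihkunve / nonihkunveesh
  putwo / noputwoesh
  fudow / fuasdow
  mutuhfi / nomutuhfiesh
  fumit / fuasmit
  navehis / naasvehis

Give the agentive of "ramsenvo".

"ramsenvo" ends in a vowel. The stems ending in a vowel (nihkunve → nonihkunveesh, putwo → noputwoesh, mutuhfi → nomutuhfiesh) add no- … -esh around the stem.
So ramsenvo → noramsenvoesh.

noramsenvoesh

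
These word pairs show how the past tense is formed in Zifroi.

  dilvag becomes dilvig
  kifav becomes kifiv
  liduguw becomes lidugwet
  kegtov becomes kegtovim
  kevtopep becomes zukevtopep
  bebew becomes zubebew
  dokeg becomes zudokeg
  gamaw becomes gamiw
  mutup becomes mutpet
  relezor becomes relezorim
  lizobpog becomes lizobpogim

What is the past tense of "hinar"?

hinir

lizobpog and dilvag both end in -g yet inflect differently (lizobpogim, dilvig), so the final letter is not what conditions the rule; the last vowel is.
"hinar" has last vowel 'a'. The stems whose last vowel is 'a' (gamaw → gamiw, dilvag → dilvig, kifav → kifiv) change the last vowel to 'i'.
The other patterns: stems whose last vowel is 'o' add -im; stems whose last vowel is 'e' add the prefix zu-; stems whose last vowel is 'u' delete the last vowel and add -et.
So hinar → hinir.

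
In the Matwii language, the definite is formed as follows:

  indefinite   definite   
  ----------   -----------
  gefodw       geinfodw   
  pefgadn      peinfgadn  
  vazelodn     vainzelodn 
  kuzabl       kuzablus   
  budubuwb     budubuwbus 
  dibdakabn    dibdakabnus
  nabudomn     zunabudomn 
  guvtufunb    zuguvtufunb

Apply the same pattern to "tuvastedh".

"tuvastedh" has second-to-last letter 'd'. The stems whose second-to-last letter is 'd' (gefodw → geinfodw, pefgadn → peinfgadn, vazelodn → vainzelodn) insert -in- after the first vowel.
So tuvastedh → tuinvastedh.

tuinvastedh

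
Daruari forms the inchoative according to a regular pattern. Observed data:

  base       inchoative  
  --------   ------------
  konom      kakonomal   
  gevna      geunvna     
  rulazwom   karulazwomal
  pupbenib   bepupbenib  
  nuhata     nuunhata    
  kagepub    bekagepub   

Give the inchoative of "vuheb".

"vuheb" ends in -b. The stems ending in -b (pupbenib → bepupbenib, kagepub → bekagepub) add the prefix be-.
So vuheb → bevuheb.

bevuheb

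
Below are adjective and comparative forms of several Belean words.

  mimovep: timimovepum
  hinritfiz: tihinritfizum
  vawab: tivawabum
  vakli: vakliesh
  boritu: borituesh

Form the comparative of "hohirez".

hinritfiz and vakli both have last vowel 'i' yet inflect differently (tihinritfizum, vakliesh), so the last vowel is not what conditions the rule; whether the stem ends in a vowel or a consonant is.
"hohirez" ends in a consonant. The stems ending in a consonant (mimovep → timimovepum, hinritfiz → tihinritfizum, vawab → tivawabum) add ti- … -um around the stem.
The other pattern: stems ending in a vowel add -esh.
So hohirez → tihohirezum.

tihohirezum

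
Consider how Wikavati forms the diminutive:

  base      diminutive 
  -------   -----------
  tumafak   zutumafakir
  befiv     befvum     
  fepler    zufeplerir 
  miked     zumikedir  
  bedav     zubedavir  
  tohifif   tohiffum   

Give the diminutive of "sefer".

zuseferir

befiv and bedav both end in -v yet inflect differently (befvum, zubedavir), so the final letter is not what conditions the rule; the last vowel is.
"sefer" has last vowel 'e'. The stems whose last vowel is 'e' (fepler → zufeplerir, miked → zumikedir) add zu- … -ir around the stem.
The other pattern: stems whose last vowel is 'i' delete the last vowel and add -um.
So sefer → zuseferir.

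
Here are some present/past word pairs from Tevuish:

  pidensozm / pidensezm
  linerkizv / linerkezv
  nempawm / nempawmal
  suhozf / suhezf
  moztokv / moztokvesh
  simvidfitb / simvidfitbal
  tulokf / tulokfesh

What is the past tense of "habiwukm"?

habiwukmesh

moztokv and linerkizv both end in -v yet inflect differently (moztokvesh, linerkezv), so the final letter is not what conditions the rule; the second-to-last letter is.
"habiwukm" has second-to-last letter 'k'. The stems whose second-to-last letter is 'k' (moztokv → moztokvesh, tulokf → tulokfesh) add -esh.
The other patterns: stems whose second-to-last letter is 'z' change the last vowel to 'e'; stems whose second-to-last letter is 't' or 'w' add -al.
So habiwukm → habiwukmesh.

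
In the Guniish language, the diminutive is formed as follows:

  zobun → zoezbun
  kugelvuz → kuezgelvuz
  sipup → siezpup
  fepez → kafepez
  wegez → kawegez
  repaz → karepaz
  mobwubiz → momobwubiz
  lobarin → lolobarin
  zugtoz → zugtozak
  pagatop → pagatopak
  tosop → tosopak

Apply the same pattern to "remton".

remtonak

"remton" has last vowel 'o'. The stems whose last vowel is 'o' (zugtoz → zugtozak, pagatop → pagatopak, tosop → tosopak) add -ak.
The other patterns: stems whose last vowel is 'u' insert -ez- after the first vowel; stems whose last vowel is 'a' or 'e' add the prefix ka-; stems whose last vowel is 'i' repeat the first consonant+vowel as a prefix.
So remton → remtonak.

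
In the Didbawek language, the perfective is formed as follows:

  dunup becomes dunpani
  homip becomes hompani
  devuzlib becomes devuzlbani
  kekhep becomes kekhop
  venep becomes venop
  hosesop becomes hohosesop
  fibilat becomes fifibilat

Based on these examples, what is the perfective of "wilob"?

wiwilob

"wilob" has last vowel 'o'. The one such stem in the data (hosesop → hohosesop) repeats the first consonant+vowel as a prefix (as does fibilat), so the same rule applies.
So wilob → wiwilob.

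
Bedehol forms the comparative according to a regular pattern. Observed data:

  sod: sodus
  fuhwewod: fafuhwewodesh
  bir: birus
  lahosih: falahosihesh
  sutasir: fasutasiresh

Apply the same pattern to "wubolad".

fawuboladesh

sod and fuhwewod both end in -d yet inflect differently (sodus, fafuhwewodesh), so the final letter is not what conditions the rule; the number of vowels is.
"wubolad" has 3 vowels. The stems with 3 vowels (fuhwewod → fafuhwewodesh, lahosih → falahosihesh, sutasir → fasutasiresh) add fa- … -esh around the stem.
So wubolad → fawuboladesh.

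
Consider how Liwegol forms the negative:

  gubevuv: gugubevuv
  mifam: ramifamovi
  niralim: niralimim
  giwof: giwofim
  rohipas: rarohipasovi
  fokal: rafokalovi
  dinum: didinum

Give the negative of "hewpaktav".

rahewpaktavovi

mifam and dinum both end in -m yet inflect differently (ramifamovi, didinum), so the final letter is not what conditions the rule; the last vowel is.
"hewpaktav" has last vowel 'a'. The stems whose last vowel is 'a' (mifam → ramifamovi, rohipas → rarohipasovi, fokal → rafokalovi) add ra- … -ovi around the stem.
So hewpaktav → rahewpaktavovi.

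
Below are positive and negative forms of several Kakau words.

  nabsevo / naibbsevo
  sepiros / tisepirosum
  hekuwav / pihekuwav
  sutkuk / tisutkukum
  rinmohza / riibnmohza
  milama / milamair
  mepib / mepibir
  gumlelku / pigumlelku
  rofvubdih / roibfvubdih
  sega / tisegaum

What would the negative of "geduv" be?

pigeduv

sega and rinmohza both end in -a yet inflect differently (tisegaum, riibnmohza), so the final letter is not what conditions the rule; the first letter is.
"geduv" begins with g-. The one such stem in the data (gumlelku → pigumlelku) adds the prefix pi-, so the same rule applies.
So geduv → pigeduv.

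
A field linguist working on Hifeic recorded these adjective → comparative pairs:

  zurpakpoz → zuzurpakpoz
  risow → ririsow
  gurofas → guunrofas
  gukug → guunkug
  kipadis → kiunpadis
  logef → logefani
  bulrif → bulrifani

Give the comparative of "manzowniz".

mamanzowniz

kipadis and bulrif both have last vowel 'i' yet inflect differently (kiunpadis, bulrifani), so the last vowel is not what conditions the rule; the final letter is.
"manzowniz" ends in -z. The one such stem in the data (zurpakpoz → zuzurpakpoz) repeats the first consonant+vowel as a prefix (as does risow), so the same rule applies.
So manzowniz → mamanzowniz.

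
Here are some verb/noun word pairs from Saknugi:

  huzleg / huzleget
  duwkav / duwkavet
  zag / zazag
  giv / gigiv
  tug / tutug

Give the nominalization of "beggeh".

beggehet

"beggeh" has 2 vowels. The stems with 2 vowels (huzleg → huzleget, duwkav → duwkavet) add -et.
So beggeh → beggehet.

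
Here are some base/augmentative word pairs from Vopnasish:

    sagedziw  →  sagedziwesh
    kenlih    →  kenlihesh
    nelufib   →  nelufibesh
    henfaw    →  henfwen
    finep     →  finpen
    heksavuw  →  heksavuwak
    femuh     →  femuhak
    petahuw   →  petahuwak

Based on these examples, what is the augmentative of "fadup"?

sagedziw and henfaw both end in -w yet inflect differently (sagedziwesh, henfwen), so the final letter is not what conditions the rule; the last vowel is.
"fadup" has last vowel 'u'. The stems whose last vowel is 'u' (heksavuw → heksavuwak, femuh → femuhak, petahuw → petahuwak) add -ak.
The other patterns: stems whose last vowel is 'i' add -esh; stems whose last vowel is 'a' or 'e' delete the last vowel and add -en.
So fadup → fadupak.

fadupak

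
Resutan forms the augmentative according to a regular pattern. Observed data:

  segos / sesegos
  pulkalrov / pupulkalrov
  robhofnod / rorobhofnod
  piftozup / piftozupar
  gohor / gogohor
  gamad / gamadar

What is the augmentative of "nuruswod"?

robhofnod and gamad both end in -d yet inflect differently (rorobhofnod, gamadar), so the final letter is not what conditions the rule; the last vowel is.
"nuruswod" has last vowel 'o'. The stems whose last vowel is 'o' (robhofnod → rorobhofnod, segos → sesegos, gohor → gogohor) repeat the first consonant+vowel as a prefix.
The other pattern: stems whose last vowel is 'a' or 'u' add -ar.
So nuruswod → nunuruswod.

nunuruswod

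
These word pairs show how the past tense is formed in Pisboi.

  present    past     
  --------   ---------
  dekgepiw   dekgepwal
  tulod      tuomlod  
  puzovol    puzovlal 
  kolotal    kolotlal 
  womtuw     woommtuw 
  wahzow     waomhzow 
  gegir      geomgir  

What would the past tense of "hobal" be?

hoombal

dekgepiw and wahzow both end in -w yet inflect differently (dekgepwal, waomhzow), so the final letter is not what conditions the rule; the number of vowels is.
"hobal" has 2 vowels. The stems with 2 vowels (gegir → geomgir, wahzow → waomhzow, tulod → tuomlod) insert -om- after the first vowel.
So hobal → hoombal.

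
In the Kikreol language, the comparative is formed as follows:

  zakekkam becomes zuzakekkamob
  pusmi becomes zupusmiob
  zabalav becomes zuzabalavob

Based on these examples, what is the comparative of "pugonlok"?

zupugonlokob

Every pair shown (zakekkam → zuzakekkamob, pusmi → zupusmiob, zabalav → zuzabalavob) follows the same rule: add zu- … -ob around the stem.
So pugonlok → zupugonlokob.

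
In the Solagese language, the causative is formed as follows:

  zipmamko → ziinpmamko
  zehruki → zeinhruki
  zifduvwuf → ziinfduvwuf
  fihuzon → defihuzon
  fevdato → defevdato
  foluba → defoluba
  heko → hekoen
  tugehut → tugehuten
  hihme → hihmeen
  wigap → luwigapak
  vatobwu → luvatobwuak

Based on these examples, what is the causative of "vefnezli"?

zipmamko and fevdato both end in -o yet inflect differently (ziinpmamko, defevdato), so the final letter is not what conditions the rule; the first letter is.
"vefnezli" begins with v-. The one such stem in the data (vatobwu → luvatobwuak) adds lu- … -ak around the stem, so the same rule applies.
The other patterns: stems beginning with z- insert -in- after the first vowel; stems beginning with f- add the prefix de-; stems beginning with h- or t- add -en.
So vefnezli → luvefnezliak.

luvefnezliak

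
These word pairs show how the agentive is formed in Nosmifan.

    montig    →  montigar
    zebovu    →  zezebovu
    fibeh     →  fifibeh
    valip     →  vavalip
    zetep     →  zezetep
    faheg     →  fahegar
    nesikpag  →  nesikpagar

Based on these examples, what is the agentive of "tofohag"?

tofohagar

"tofohag" ends in -g. The stems ending in -g (montig → montigar, nesikpag → nesikpagar, faheg → fahegar) add -ar.
So tofohag → tofohagar.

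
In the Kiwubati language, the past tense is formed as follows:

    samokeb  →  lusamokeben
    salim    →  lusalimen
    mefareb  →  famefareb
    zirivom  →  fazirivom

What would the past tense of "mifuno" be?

samokeb and mefareb both end in -b yet inflect differently (lusamokeben, famefareb), so the final letter is not what conditions the rule; the first letter is.
"mifuno" begins with m-. The one such stem in the data (mefareb → famefareb) adds the prefix fa-, so the same rule applies.
The other pattern: stems beginning with s- add lu- … -en around the stem.
So mifuno → famifuno.

famifuno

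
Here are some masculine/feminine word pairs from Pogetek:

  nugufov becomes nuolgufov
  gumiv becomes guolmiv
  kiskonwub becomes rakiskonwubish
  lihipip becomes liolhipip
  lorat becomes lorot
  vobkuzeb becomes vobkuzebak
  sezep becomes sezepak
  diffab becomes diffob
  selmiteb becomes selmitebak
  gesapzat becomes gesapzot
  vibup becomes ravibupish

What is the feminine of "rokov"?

roolkov

vobkuzeb and diffab both end in -b yet inflect differently (vobkuzebak, diffob), so the final letter is not what conditions the rule; the last vowel is.
"rokov" has last vowel 'o'. The one such stem in the data (nugufov → nuolgufov) inserts -ol- after the first vowel (as do lihipip, gumiv), so the same rule applies.
So rokov → roolkov.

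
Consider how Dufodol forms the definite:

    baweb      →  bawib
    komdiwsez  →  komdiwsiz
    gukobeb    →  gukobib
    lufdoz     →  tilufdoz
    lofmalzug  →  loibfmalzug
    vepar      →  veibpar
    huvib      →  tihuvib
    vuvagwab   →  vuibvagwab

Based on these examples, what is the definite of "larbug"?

huvib and baweb both end in -b yet inflect differently (tihuvib, bawib), so the final letter is not what conditions the rule; the last vowel is.
"larbug" has last vowel 'u'. The one such stem in the data (lofmalzug → loibfmalzug) inserts -ib- after the first vowel (as do vepar, vuvagwab), so the same rule applies.
So larbug → laibrbug.

laibrbug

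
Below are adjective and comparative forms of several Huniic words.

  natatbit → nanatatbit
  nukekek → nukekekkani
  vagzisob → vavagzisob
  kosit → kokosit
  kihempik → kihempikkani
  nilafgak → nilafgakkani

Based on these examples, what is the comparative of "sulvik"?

kihempik and kosit both have last vowel 'i' yet inflect differently (kihempikkani, kokosit), so the last vowel is not what conditions the rule; the final letter is.
"sulvik" ends in -k. The stems ending in -k (nilafgak → nilafgakkani, nukekek → nukekekkani, kihempik → kihempikkani) double the final consonant and add -ani.
So sulvik → sulvikkani.

sulvikkani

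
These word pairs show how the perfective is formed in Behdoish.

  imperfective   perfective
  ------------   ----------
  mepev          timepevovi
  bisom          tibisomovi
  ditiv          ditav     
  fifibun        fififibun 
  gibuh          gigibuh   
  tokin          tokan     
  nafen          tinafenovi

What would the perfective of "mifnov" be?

fifibun and tokin both end in -n yet inflect differently (fififibun, tokan), so the final letter is not what conditions the rule; the last vowel is.
"mifnov" has last vowel 'o'. The one such stem in the data (bisom → tibisomovi) adds ti- … -ovi around the stem, so the same rule applies.
The other patterns: stems whose last vowel is 'u' repeat the first consonant+vowel as a prefix; stems whose last vowel is 'i' change the last vowel to 'a'.
So mifnov → timifnovovi.

timifnovovi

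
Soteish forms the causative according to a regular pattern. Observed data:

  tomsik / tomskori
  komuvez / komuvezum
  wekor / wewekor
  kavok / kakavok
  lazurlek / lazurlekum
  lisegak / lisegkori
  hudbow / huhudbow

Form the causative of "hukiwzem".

hukiwzemum

lisegak and kavok both end in -k yet inflect differently (lisegkori, kakavok), so the final letter is not what conditions the rule; the last vowel is.
"hukiwzem" has last vowel 'e'. The stems whose last vowel is 'e' (lazurlek → lazurlekum, komuvez → komuvezum) add -um.
The other patterns: stems whose last vowel is 'a' or 'i' delete the last vowel and add -ori; stems whose last vowel is 'o' repeat the first consonant+vowel as a prefix.
So hukiwzem → hukiwzemum.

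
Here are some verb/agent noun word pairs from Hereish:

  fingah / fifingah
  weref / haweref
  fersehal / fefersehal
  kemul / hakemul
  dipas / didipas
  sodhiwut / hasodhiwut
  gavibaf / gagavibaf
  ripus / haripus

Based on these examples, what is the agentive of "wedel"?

hawedel

fersehal and kemul both end in -l yet inflect differently (fefersehal, hakemul), so the final letter is not what conditions the rule; the last vowel is.
"wedel" has last vowel 'e'. The one such stem in the data (weref → haweref) adds the prefix ha-, so the same rule applies.
So wedel → hawedel.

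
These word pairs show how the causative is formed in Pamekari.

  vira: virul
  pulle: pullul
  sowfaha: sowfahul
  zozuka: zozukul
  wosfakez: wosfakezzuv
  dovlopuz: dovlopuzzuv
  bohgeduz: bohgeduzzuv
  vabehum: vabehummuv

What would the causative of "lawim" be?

lawimmuv

"lawim" ends in a consonant. The stems ending in a consonant (wosfakez → wosfakezzuv, dovlopuz → dovlopuzzuv, bohgeduz → bohgeduzzuv) double the final consonant and add -uv.
So lawim → lawimmuv.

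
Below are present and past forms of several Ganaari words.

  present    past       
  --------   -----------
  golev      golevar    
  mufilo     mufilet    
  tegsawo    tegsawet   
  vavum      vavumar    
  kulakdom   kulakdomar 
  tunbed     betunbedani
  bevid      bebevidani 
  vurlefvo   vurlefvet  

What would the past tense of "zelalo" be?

tunbed and golev both have last vowel 'e' yet inflect differently (betunbedani, golevar), so the last vowel is not what conditions the rule; the final letter is.
"zelalo" ends in -o. The stems ending in -o (mufilo → mufilet, tegsawo → tegsawet, vurlefvo → vurlefvet) drop the final letter and add -et.
The other patterns: stems ending in -d add be- … -ani around the stem; stems ending in -m or -v add -ar.
So zelalo → zelalet.

zelalet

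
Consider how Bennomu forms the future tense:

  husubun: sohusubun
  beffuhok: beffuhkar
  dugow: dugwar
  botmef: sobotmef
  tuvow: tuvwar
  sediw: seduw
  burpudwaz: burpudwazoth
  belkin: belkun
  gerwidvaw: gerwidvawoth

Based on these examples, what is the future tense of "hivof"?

dugow and gerwidvaw both end in -w yet inflect differently (dugwar, gerwidvawoth), so the final letter is not what conditions the rule; the last vowel is.
"hivof" has last vowel 'o'. The stems whose last vowel is 'o' (dugow → dugwar, tuvow → tuvwar, beffuhok → beffuhkar) delete the last vowel and add -ar.
The other patterns: stems whose last vowel is 'e' or 'u' add the prefix so-; stems whose last vowel is 'a' add -oth; stems whose last vowel is 'i' change the last vowel to 'u'.
So hivof → hivfar.

hivfar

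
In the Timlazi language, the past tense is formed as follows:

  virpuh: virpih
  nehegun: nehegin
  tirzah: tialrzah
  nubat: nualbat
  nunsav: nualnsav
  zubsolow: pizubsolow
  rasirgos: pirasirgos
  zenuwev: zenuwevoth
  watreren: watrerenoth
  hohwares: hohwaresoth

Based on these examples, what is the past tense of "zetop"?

"zetop" has last vowel 'o'. The stems whose last vowel is 'o' (zubsolow → pizubsolow, rasirgos → pirasirgos) add the prefix pi-.
The other patterns: stems whose last vowel is 'u' change the last vowel to 'i'; stems whose last vowel is 'a' insert -al- after the first vowel; stems whose last vowel is 'e' add -oth.
So zetop → pizetop.

pizetop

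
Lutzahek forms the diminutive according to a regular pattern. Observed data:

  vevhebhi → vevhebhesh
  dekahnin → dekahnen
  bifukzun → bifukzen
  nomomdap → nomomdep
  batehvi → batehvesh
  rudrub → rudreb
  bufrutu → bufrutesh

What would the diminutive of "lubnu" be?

lubnesh

dekahnin and batehvi both have last vowel 'i' yet inflect differently (dekahnen, batehvesh), so the last vowel is not what conditions the rule; whether the stem ends in a vowel or a consonant is.
"lubnu" ends in a vowel. The stems ending in a vowel (batehvi → batehvesh, bufrutu → bufrutesh, vevhebhi → vevhebhesh) drop the final letter and add -esh.
So lubnu → lubnesh.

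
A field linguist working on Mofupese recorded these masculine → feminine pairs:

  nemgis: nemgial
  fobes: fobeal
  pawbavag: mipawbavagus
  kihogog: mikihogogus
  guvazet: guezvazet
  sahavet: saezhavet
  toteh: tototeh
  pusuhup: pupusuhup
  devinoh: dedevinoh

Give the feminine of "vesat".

veezsat

"vesat" ends in -t. The stems ending in -t (guvazet → guezvazet, sahavet → saezhavet) insert -ez- after the first vowel.
The other patterns: stems ending in -s drop the final letter and add -al; stems ending in -g add mi- … -us around the stem; stems ending in -h or -p repeat the first consonant+vowel as a prefix.
So vesat → veezsat.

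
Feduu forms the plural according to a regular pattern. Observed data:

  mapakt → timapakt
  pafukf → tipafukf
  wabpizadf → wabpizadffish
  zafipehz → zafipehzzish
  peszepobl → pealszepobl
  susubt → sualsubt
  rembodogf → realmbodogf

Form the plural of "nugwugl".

nualgwugl

"nugwugl" has second-to-last letter 'g'. The one such stem in the data (rembodogf → realmbodogf) inserts -al- after the first vowel (as do peszepobl, susubt), so the same rule applies.
The other patterns: stems whose second-to-last letter is 'k' add the prefix ti-; stems whose second-to-last letter is 'd' or 'h' double the final consonant and add -ish.
So nugwugl → nualgwugl.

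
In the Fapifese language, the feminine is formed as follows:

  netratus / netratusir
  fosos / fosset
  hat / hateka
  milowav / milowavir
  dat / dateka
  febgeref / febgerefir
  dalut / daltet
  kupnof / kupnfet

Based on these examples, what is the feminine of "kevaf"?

dat and dalut both end in -t yet inflect differently (dateka, daltet), so the final letter is not what conditions the rule; the number of vowels is.
"kevaf" has 2 vowels. The stems with 2 vowels (dalut → daltet, kupnof → kupnfet, fosos → fosset) delete the last vowel and add -et.
So kevaf → kevfet.

kevfet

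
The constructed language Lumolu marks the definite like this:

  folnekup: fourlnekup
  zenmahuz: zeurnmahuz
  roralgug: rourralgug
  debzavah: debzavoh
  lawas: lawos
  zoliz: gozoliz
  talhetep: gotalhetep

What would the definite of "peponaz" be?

peponoz

zenmahuz and zoliz both end in -z yet inflect differently (zeurnmahuz, gozoliz), so the final letter is not what conditions the rule; the last vowel is.
"peponaz" has last vowel 'a'. The stems whose last vowel is 'a' (debzavah → debzavoh, lawas → lawos) change the last vowel to 'o'.
The other patterns: stems whose last vowel is 'u' insert -ur- after the first vowel; stems whose last vowel is 'e' or 'i' add the prefix go-.
So peponaz → peponoz.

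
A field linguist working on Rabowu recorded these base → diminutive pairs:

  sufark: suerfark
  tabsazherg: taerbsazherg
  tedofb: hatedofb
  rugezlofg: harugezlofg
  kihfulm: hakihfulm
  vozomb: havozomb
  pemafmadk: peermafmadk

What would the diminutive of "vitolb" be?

havitolb

"vitolb" has second-to-last letter 'l'. The one such stem in the data (kihfulm → hakihfulm) adds the prefix ha-, so the same rule applies.
So vitolb → havitolb.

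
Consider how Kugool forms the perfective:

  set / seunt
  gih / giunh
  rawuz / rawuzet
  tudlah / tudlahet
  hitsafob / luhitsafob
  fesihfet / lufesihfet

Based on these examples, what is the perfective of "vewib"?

gih and tudlah both end in -h yet inflect differently (giunh, tudlahet), so the final letter is not what conditions the rule; the number of vowels is.
"vewib" has 2 vowels. The stems with 2 vowels (rawuz → rawuzet, tudlah → tudlahet) add -et.
The other patterns: stems with 1 vowel insert -un- after the first vowel; stems with 3 vowels add the prefix lu-.
So vewib → vewibet.

vewibet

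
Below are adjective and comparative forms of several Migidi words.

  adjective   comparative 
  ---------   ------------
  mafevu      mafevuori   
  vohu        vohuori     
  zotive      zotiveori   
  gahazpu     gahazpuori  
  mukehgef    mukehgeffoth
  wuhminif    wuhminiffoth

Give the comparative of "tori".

zotive and mukehgef both have last vowel 'e' yet inflect differently (zotiveori, mukehgeffoth), so the last vowel is not what conditions the rule; whether the stem ends in a vowel or a consonant is.
"tori" ends in a vowel. The stems ending in a vowel (mafevu → mafevuori, vohu → vohuori, zotive → zotiveori) add -ori.
The other pattern: stems ending in a consonant double the final consonant and add -oth.
So tori → toriori.

toriori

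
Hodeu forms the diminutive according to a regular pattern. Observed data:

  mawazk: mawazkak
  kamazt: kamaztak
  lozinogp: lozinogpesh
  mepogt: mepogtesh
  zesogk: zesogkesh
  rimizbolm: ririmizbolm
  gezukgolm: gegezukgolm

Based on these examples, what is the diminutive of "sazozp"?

sazozpak

kamazt and mepogt both end in -t yet inflect differently (kamaztak, mepogtesh), so the final letter is not what conditions the rule; the second-to-last letter is.
"sazozp" has second-to-last letter 'z'. The stems whose second-to-last letter is 'z' (mawazk → mawazkak, kamazt → kamaztak) add -ak.
The other patterns: stems whose second-to-last letter is 'g' add -esh; stems whose second-to-last letter is 'l' repeat the first consonant+vowel as a prefix.
So sazozp → sazozpak.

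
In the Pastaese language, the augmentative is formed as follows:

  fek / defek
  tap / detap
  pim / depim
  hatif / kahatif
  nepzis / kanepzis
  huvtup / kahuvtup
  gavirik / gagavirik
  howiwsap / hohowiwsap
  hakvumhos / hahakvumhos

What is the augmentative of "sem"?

desem

tap and huvtup both end in -p yet inflect differently (detap, kahuvtup), so the final letter is not what conditions the rule; the number of vowels is.
"sem" has 1 vowel. The stems with 1 vowel (fek → defek, tap → detap, pim → depim) add the prefix de-.
The other patterns: stems with 2 vowels add the prefix ka-; stems with 3 vowels repeat the first consonant+vowel as a prefix.
So sem → desem.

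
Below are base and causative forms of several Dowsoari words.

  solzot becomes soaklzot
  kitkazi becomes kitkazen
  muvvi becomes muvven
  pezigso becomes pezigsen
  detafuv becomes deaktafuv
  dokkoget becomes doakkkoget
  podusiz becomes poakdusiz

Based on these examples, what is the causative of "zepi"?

podusiz and kitkazi both have last vowel 'i' yet inflect differently (poakdusiz, kitkazen), so the last vowel is not what conditions the rule; whether the stem ends in a vowel or a consonant is.
"zepi" ends in a vowel. The stems ending in a vowel (kitkazi → kitkazen, muvvi → muvven, pezigso → pezigsen) drop the final letter and add -en.
The other pattern: stems ending in a consonant insert -ak- after the first vowel.
So zepi → zepen.

zepen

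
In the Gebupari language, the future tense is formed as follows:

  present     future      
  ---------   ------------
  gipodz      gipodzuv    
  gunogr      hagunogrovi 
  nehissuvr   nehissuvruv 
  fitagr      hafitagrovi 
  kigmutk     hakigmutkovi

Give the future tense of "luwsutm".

haluwsutmovi

"luwsutm" has second-to-last letter 't'. The one such stem in the data (kigmutk → hakigmutkovi) adds ha- … -ovi around the stem, so the same rule applies.
The other pattern: stems whose second-to-last letter is 'd' or 'v' add -uv.
So luwsutm → haluwsutmovi.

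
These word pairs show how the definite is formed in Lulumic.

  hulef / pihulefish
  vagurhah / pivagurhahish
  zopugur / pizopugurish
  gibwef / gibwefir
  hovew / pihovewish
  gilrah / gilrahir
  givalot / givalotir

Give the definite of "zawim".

pizawimish

gilrah and vagurhah both end in -h yet inflect differently (gilrahir, pivagurhahish), so the final letter is not what conditions the rule; the first letter is.
"zawim" begins with z-. The one such stem in the data (zopugur → pizopugurish) adds pi- … -ish around the stem, so the same rule applies.
The other pattern: stems beginning with g- add -ir.
So zawim → pizawimish.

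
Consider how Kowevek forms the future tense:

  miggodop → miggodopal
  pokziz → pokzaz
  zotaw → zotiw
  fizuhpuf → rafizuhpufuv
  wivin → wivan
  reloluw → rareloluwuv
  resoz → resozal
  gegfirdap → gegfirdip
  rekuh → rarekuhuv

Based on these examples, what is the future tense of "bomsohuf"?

rabomsohufuv

"bomsohuf" has last vowel 'u'. The stems whose last vowel is 'u' (rekuh → rarekuhuv, reloluw → rareloluwuv, fizuhpuf → rafizuhpufuv) add ra- … -uv around the stem.
So bomsohuf → rabomsohufuv.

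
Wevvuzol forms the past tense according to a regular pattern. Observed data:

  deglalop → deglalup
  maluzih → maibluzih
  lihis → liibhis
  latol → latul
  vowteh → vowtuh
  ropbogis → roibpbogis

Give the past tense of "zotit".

maluzih and vowteh both end in -h yet inflect differently (maibluzih, vowtuh), so the final letter is not what conditions the rule; the last vowel is.
"zotit" has last vowel 'i'. The stems whose last vowel is 'i' (lihis → liibhis, maluzih → maibluzih, ropbogis → roibpbogis) insert -ib- after the first vowel.
So zotit → zoibtit.

zoibtit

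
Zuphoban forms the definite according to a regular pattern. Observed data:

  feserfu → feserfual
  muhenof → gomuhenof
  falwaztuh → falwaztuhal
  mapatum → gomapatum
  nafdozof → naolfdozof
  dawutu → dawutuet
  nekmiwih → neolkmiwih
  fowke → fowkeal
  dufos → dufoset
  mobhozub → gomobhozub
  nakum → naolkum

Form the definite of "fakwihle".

nafdozof and muhenof both end in -f yet inflect differently (naolfdozof, gomuhenof), so the final letter is not what conditions the rule; the first letter is.
"fakwihle" begins with f-. The stems beginning with f- (falwaztuh → falwaztuhal, fowke → fowkeal, feserfu → feserfual) add -al.
The other patterns: stems beginning with n- insert -ol- after the first vowel; stems beginning with d- add -et; stems beginning with m- add the prefix go-.
So fakwihle → fakwihleal.

fakwihleal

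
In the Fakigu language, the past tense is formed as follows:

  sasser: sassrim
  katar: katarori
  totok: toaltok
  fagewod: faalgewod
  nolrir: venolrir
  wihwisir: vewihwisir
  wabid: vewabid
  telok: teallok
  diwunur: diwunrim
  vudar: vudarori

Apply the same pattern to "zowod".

zoalwod

"zowod" has last vowel 'o'. The stems whose last vowel is 'o' (fagewod → faalgewod, totok → toaltok, telok → teallok) insert -al- after the first vowel.
The other patterns: stems whose last vowel is 'a' add -ori; stems whose last vowel is 'i' add the prefix ve-; stems whose last vowel is 'e' or 'u' delete the last vowel and add -im.
So zowod → zoalwod.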